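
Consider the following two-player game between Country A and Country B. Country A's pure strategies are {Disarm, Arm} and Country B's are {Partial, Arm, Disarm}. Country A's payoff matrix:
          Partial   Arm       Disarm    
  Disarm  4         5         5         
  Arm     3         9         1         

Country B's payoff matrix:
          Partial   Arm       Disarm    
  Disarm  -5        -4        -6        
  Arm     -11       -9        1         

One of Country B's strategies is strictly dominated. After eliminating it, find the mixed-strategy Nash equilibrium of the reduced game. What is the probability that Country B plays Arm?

Country B's strategy Partial is strictly dominated by Arm: -4 > -5 and -9 > -11. Eliminate Partial.
In a mixed equilibrium Country A is indifferent between Disarm and Arm; this condition fixes q.
  Country A's expected payoff from Disarm: q·5 + (1−q)·5 = 5
  Country A's expected payoff from Arm: q·9 + (1−q)·1 = 8q + 1
  5 = 8q + 1  ⇒  -8q = -4  ⇒  q = 1/2.

q = 1/2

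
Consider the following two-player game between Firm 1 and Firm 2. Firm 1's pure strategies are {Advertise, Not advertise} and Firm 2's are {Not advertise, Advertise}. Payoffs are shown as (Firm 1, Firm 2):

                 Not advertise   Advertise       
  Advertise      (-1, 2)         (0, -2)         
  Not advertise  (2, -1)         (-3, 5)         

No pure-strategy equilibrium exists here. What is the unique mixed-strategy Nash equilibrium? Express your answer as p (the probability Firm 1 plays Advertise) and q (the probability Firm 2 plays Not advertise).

Firm 2's indifference between Not advertise and Advertise determines Firm 1's mixing probability p:
  Firm 2's expected payoff from Not advertise: p·2 + (1−p)·(-1) = 3p - 1
  Firm 2's expected payoff from Advertise: p·(-2) + (1−p)·5 = -7p + 5
  3p - 1 = -7p + 5  ⇒  10p = 6  ⇒  p = 3/5.
For Firm 1 to be willing to mix, Firm 1 must be indifferent between Advertise and Not advertise, which pins down Firm 2's mix.
  Firm 1's payoff from Advertise: q·(-1) + (1−q)·0 = -q
  Firm 1's payoff from Not advertise: q·2 + (1−q)·(-3) = 5q - 3
  -q = 5q - 3  ⇒  -6q = -3  ⇒  q = 1/2.

p = 3/5, q = 1/2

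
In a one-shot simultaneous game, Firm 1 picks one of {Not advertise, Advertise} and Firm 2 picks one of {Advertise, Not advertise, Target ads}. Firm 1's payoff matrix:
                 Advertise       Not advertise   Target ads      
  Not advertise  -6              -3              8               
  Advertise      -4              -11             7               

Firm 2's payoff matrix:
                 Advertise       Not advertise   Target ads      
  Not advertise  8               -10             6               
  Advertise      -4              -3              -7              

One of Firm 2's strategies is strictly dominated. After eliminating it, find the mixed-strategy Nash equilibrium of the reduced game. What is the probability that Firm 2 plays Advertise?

q = 4/5

Firm 2's strategy Target ads is strictly dominated by Advertise: 8 > 6 and -4 > -7. Eliminate Target ads.
Firm 2's mix must leave Firm 1 indifferent between Not advertise and Advertise.
  Firm 1's expected payoff from Not advertise: q·(-6) + (1−q)·(-3) = -3q - 3
  Firm 1's expected payoff from Advertise: q·(-4) + (1−q)·(-11) = 7q - 11
  -3q - 3 = 7q - 11  ⇒  -10q = -8  ⇒  q = 4/5.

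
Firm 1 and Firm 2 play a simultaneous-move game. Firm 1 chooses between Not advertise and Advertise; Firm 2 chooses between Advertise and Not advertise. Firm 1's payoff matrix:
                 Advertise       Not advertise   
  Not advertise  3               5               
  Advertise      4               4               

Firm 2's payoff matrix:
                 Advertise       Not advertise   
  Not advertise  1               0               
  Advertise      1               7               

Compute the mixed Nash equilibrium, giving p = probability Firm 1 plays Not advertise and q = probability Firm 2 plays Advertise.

p = 6/7, q = 1/2

Firm 2's indifference between Advertise and Not advertise determines Firm 1's mixing probability p:
  Firm 2's payoff to Advertise: p·1 + (1−p)·1 = 1
  Firm 2's payoff to Not advertise: p·0 + (1−p)·7 = -7p + 7
  1 = -7p + 7  ⇒  7p = 6  ⇒  p = 6/7.
Firm 2's mix must leave Firm 1 indifferent between Not advertise and Advertise.
  Firm 1's payoff to Not advertise: q·3 + (1−q)·5 = -2q + 5
  Firm 1's payoff to Advertise: q·4 + (1−q)·4 = 4
  -2q + 5 = 4  ⇒  -2q = -1  ⇒  q = 1/2.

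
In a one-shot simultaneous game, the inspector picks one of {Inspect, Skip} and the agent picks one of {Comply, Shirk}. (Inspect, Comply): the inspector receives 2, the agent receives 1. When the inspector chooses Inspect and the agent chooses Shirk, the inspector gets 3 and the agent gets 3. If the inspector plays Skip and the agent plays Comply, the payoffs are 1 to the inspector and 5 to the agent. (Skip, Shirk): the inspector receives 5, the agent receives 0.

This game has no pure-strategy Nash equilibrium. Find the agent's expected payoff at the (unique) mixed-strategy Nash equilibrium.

Set the agent's expected payoff from Comply equal to that from Shirk:
  the agent's expected payoff from Comply: p·1 + (1−p)·5 = -4p + 5
  the agent's expected payoff from Shirk: p·3 + (1−p)·0 = 3p
  -4p + 5 = 3p  ⇒  -7p = -5  ⇒  p = 5/7.
At equilibrium the agent is indifferent across columns, so the agent's payoff equals the payoff from Comply: (5/7)·1 + (2/7)·5 = 15/7.

15/7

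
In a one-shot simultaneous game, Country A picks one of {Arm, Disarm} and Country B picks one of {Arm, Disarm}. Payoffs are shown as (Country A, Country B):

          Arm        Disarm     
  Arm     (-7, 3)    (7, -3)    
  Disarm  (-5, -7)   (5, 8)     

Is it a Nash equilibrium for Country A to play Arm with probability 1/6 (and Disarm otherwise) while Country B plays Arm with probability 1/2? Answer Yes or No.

Given Country A's mix p = 1/6, Country B's payoff from Arm is -16/3 but from Disarm is 37/6. Country B strictly prefers Disarm, so Country B would not mix.
So the proposed profile is not a Nash equilibrium.

No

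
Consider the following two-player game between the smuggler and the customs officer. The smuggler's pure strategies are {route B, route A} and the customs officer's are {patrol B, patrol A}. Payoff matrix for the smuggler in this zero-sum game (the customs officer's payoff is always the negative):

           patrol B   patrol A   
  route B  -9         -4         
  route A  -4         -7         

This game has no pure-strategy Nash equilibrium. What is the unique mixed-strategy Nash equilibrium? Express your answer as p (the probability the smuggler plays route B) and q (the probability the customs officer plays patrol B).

In a mixed equilibrium the customs officer is indifferent between patrol B and patrol A; this condition fixes p.
  the customs officer's expected payoff from patrol B: p·9 + (1−p)·4 = 5p + 4
  the customs officer's expected payoff from patrol A: p·4 + (1−p)·7 = -3p + 7
  5p + 4 = -3p + 7  ⇒  8p = 3  ⇒  p = 3/8.
Set the smuggler's expected payoff from route B equal to that from route A:
  the smuggler's payoff to route B: q·(-9) + (1−q)·(-4) = -5q - 4
  the smuggler's payoff to route A: q·(-4) + (1−q)·(-7) = 3q - 7
  -5q - 4 = 3q - 7  ⇒  -8q = -3  ⇒  q = 3/8.

p = 3/8, q = 3/8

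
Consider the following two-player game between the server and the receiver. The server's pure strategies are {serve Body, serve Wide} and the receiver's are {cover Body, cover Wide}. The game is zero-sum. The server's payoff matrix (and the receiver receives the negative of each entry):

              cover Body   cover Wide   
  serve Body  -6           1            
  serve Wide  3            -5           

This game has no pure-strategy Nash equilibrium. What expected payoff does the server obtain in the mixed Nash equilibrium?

The server's indifference between serve Body and serve Wide determines the receiver's mixing probability q:
  the server's expected payoff from serve Body: q·(-6) + (1−q)·1 = -7q + 1
  the server's expected payoff from serve Wide: q·3 + (1−q)·(-5) = 8q - 5
  -7q + 1 = 8q - 5  ⇒  -15q = -6  ⇒  q = 2/5.
At equilibrium the server is indifferent across rows, so the server's payoff equals the payoff from serve Body: (2/5)·(-6) + (3/5)·1 = -9/5.

-9/5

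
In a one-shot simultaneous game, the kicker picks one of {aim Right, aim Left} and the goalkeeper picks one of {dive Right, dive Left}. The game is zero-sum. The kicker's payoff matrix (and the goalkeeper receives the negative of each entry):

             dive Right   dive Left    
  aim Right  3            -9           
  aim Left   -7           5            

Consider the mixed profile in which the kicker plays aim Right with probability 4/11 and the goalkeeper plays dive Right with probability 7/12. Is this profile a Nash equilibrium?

Given the kicker's mix p = 4/11, the goalkeeper's payoff from dive Right is 37/11 but from dive Left is 1/11. The goalkeeper strictly prefers dive Right, so the goalkeeper would not mix.
So the proposed profile is not a Nash equilibrium.

No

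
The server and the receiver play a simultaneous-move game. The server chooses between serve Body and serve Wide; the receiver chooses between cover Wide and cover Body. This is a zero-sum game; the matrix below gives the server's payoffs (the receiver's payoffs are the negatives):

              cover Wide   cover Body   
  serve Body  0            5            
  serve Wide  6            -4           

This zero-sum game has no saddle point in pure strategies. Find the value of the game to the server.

v = 2

The server's indifference between serve Body and serve Wide determines the receiver's mixing probability q:
  the server's expected payoff from serve Body: q·0 + (1−q)·5 = -5q + 5
  the server's expected payoff from serve Wide: q·6 + (1−q)·(-4) = 10q - 4
  -5q + 5 = 10q - 4  ⇒  -15q = -9  ⇒  q = 3/5.
The value is the server's expected payoff against this mix (using serve Body): (3/5)·0 + (2/5)·5 = 2.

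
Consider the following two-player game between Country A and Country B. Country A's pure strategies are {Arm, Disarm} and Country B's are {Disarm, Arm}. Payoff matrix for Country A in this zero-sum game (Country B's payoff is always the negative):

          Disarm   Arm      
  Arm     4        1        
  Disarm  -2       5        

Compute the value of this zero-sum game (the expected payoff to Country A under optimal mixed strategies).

Set Country A's expected payoff from Arm equal to that from Disarm:
  Country A's payoff from Arm: q·4 + (1−q)·1 = 3q + 1
  Country A's payoff from Disarm: q·(-2) + (1−q)·5 = -7q + 5
  3q + 1 = -7q + 5  ⇒  10q = 4  ⇒  q = 2/5.
The value is Country A's expected payoff against this mix (using Arm): (2/5)·4 + (3/5)·1 = 11/5.

v = 11/5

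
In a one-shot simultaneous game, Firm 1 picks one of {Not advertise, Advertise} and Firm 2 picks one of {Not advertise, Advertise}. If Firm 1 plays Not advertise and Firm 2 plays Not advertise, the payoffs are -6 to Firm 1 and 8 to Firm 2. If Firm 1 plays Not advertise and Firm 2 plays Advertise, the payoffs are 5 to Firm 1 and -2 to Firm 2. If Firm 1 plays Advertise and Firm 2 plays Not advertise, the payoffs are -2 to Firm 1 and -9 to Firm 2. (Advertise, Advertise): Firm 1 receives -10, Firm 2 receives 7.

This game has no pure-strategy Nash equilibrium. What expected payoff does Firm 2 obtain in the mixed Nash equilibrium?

Set Firm 2's expected payoff from Not advertise equal to that from Advertise:
  Firm 2's expected payoff from Not advertise: p·8 + (1−p)·(-9) = 17p - 9
  Firm 2's expected payoff from Advertise: p·(-2) + (1−p)·7 = -9p + 7
  17p - 9 = -9p + 7  ⇒  26p = 16  ⇒  p = 8/13.
At equilibrium Firm 2 is indifferent across columns, so Firm 2's payoff equals the payoff from Not advertise: (8/13)·8 + (5/13)·(-9) = 19/13.

19/13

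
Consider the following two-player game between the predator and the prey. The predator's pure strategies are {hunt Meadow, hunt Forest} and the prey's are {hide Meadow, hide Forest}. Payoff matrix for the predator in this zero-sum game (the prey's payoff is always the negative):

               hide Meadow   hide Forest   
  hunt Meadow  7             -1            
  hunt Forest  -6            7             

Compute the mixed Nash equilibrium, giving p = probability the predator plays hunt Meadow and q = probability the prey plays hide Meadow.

Set the prey's expected payoff from hide Meadow equal to that from hide Forest:
  the prey's expected payoff from hide Meadow: p·(-7) + (1−p)·6 = -13p + 6
  the prey's expected payoff from hide Forest: p·1 + (1−p)·(-7) = 8p - 7
  -13p + 6 = 8p - 7  ⇒  -21p = -13  ⇒  p = 13/21.
The predator's indifference between hunt Meadow and hunt Forest determines the prey's mixing probability q:
  the predator's payoff to hunt Meadow: q·7 + (1−q)·(-1) = 8q - 1
  the predator's payoff to hunt Forest: q·(-6) + (1−q)·7 = -13q + 7
  8q - 1 = -13q + 7  ⇒  21q = 8  ⇒  q = 8/21.

p = 13/21, q = 8/21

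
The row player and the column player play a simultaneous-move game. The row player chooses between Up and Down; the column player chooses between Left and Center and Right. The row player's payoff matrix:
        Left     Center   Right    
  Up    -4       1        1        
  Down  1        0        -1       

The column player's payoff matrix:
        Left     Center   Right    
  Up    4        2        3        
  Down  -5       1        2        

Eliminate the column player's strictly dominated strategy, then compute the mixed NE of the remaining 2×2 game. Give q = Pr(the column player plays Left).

The column player's strategy Center is strictly dominated by Right: 3 > 2 and 2 > 1. Eliminate Center.
The row player's indifference between Up and Down determines the column player's mixing probability q:
  the row player's payoff from Up: q·(-4) + (1−q)·1 = -5q + 1
  the row player's payoff from Down: q·1 + (1−q)·(-1) = 2q - 1
  -5q + 1 = 2q - 1  ⇒  -7q = -2  ⇒  q = 2/7.

q = 2/7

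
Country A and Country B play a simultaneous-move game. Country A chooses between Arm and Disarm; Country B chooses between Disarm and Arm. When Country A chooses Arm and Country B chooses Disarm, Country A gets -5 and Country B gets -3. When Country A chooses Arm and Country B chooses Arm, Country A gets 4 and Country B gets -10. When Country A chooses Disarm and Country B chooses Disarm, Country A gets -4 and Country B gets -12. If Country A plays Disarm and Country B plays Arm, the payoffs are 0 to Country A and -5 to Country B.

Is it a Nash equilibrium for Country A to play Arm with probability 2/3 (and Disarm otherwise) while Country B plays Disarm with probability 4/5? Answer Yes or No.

Given Country A's mix p = 2/3, Country B's payoff from Disarm is -6 but from Arm is -25/3. Country B strictly prefers Disarm, so Country B would not mix.
So the proposed profile is not a Nash equilibrium.

No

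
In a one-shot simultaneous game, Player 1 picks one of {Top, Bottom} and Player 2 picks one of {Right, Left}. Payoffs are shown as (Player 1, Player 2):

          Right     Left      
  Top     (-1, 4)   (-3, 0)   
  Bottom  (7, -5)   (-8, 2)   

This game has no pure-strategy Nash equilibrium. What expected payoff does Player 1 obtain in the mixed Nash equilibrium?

-29/13

Set Player 1's expected payoff from Top equal to that from Bottom:
  Player 1's payoff to Top: q·(-1) + (1−q)·(-3) = 2q - 3
  Player 1's payoff to Bottom: q·7 + (1−q)·(-8) = 15q - 8
  2q - 3 = 15q - 8  ⇒  -13q = -5  ⇒  q = 5/13.
At equilibrium Player 1 is indifferent across rows, so Player 1's payoff equals the payoff from Top: (5/13)·(-1) + (8/13)·(-3) = -29/13.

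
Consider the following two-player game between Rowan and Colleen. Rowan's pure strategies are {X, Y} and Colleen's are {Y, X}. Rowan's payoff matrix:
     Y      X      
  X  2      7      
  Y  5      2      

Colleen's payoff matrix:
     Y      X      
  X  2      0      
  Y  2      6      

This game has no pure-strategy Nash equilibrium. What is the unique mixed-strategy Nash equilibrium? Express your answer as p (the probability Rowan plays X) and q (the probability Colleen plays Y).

p = 2/3, q = 5/8

Colleen's indifference between Y and X determines Rowan's mixing probability p:
  Colleen's expected payoff from Y: p·2 + (1−p)·2 = 2
  Colleen's expected payoff from X: p·0 + (1−p)·6 = -6p + 6
  2 = -6p + 6  ⇒  6p = 4  ⇒  p = 2/3.
Set Rowan's expected payoff from X equal to that from Y:
  Rowan's payoff from X: q·2 + (1−q)·7 = -5q + 7
  Rowan's payoff from Y: q·5 + (1−q)·2 = 3q + 2
  -5q + 7 = 3q + 2  ⇒  -8q = -5  ⇒  q = 5/8.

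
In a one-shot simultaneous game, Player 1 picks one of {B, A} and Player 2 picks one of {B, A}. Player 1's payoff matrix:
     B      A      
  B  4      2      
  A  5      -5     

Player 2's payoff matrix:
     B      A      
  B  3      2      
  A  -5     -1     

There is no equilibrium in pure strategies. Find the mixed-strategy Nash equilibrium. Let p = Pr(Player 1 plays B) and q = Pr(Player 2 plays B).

p = 4/5, q = 7/8

In a mixed equilibrium Player 2 is indifferent between B and A; this condition fixes p.
  Player 2's payoff from B: p·3 + (1−p)·(-5) = 8p - 5
  Player 2's payoff from A: p·2 + (1−p)·(-1) = 3p - 1
  8p - 5 = 3p - 1  ⇒  5p = 4  ⇒  p = 4/5.
For Player 1 to be willing to mix, Player 1 must be indifferent between B and A, which pins down Player 2's mix.
  Player 1's payoff from B: q·4 + (1−q)·2 = 2q + 2
  Player 1's payoff from A: q·5 + (1−q)·(-5) = 10q - 5
  2q + 2 = 10q - 5  ⇒  -8q = -7  ⇒  q = 7/8.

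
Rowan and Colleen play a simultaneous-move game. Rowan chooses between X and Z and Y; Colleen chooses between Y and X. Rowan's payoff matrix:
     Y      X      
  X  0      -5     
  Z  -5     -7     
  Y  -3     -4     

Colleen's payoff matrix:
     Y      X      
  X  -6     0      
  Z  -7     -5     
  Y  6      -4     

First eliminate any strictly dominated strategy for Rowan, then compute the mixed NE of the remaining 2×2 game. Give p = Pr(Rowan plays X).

Rowan's strategy Z is strictly dominated by Y: -3 > -5 and -4 > -7. Eliminate Z.
In a mixed equilibrium Colleen is indifferent between Y and X; this condition fixes p.
  Colleen's payoff to Y: p·(-6) + (1−p)·6 = -12p + 6
  Colleen's payoff to X: p·0 + (1−p)·(-4) = 4p - 4
  -12p + 6 = 4p - 4  ⇒  -16p = -10  ⇒  p = 5/8.

p = 5/8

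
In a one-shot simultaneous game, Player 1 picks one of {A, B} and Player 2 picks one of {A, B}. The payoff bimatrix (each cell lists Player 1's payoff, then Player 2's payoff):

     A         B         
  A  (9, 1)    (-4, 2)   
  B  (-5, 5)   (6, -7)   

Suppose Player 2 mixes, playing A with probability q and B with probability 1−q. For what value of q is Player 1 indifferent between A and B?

q = 5/12

For Player 1 to be willing to mix, Player 1 must be indifferent between A and B, which pins down Player 2's mix.
  Player 1's payoff from A: q·9 + (1−q)·(-4) = 13q - 4
  Player 1's payoff from B: q·(-5) + (1−q)·6 = -11q + 6
  13q - 4 = -11q + 6  ⇒  24q = 10  ⇒  q = 5/12.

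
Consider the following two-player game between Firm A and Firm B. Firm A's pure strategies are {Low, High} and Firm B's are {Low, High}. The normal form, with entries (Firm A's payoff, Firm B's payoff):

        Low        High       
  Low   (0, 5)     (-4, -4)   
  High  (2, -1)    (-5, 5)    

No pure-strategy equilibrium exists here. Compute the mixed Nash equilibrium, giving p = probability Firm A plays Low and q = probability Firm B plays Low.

p = 2/5, q = 1/3

Firm B's indifference between Low and High determines Firm A's mixing probability p:
  Firm B's expected payoff from Low: p·5 + (1−p)·(-1) = 6p - 1
  Firm B's expected payoff from High: p·(-4) + (1−p)·5 = -9p + 5
  6p - 1 = -9p + 5  ⇒  15p = 6  ⇒  p = 2/5.
Firm B's mix must leave Firm A indifferent between Low and High.
  Firm A's payoff from Low: q·0 + (1−q)·(-4) = 4q - 4
  Firm A's payoff from High: q·2 + (1−q)·(-5) = 7q - 5
  4q - 4 = 7q - 5  ⇒  -3q = -1  ⇒  q = 1/3.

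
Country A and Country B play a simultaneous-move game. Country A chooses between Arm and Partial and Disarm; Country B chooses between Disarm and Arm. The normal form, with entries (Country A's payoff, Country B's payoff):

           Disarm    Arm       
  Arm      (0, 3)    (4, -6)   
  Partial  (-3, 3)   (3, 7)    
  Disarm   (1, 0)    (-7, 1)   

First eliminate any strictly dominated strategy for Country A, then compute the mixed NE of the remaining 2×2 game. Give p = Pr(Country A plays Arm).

p = 1/10

Country A's strategy Partial is strictly dominated by Arm: 0 > -3 and 4 > 3. Eliminate Partial.
In a mixed equilibrium Country B is indifferent between Disarm and Arm; this condition fixes p.
  Country B's payoff from Disarm: p·3 + (1−p)·0 = 3p
  Country B's payoff from Arm: p·(-6) + (1−p)·1 = -7p + 1
  3p = -7p + 1  ⇒  10p = 1  ⇒  p = 1/10.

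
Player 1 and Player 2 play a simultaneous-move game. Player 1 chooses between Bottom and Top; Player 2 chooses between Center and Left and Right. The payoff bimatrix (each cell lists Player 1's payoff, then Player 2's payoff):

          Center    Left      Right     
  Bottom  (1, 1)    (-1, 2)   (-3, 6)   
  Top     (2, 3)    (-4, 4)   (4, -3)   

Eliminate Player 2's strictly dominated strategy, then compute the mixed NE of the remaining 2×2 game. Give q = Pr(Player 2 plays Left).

q = 7/10

Player 2's strategy Center is strictly dominated by Left: 2 > 1 and 4 > 3. Eliminate Center.
Player 2's mix must leave Player 1 indifferent between Bottom and Top.
  Player 1's payoff from Bottom: q·(-1) + (1−q)·(-3) = 2q - 3
  Player 1's payoff from Top: q·(-4) + (1−q)·4 = -8q + 4
  2q - 3 = -8q + 4  ⇒  10q = 7  ⇒  q = 7/10.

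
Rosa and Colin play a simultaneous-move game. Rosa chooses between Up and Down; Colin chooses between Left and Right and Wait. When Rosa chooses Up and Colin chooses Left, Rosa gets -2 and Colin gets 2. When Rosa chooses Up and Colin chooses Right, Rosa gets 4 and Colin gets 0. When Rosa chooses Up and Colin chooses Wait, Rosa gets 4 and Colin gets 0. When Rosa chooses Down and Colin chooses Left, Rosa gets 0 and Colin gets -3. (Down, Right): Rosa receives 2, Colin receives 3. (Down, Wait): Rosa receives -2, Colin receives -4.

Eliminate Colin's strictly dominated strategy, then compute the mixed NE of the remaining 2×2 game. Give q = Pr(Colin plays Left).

q = 1/2

Colin's strategy Wait is strictly dominated by Left: 2 > 0 and -3 > -4. Eliminate Wait.
In a mixed equilibrium Rosa is indifferent between Up and Down; this condition fixes q.
  Rosa's payoff from Up: q·(-2) + (1−q)·4 = -6q + 4
  Rosa's payoff from Down: q·0 + (1−q)·2 = -2q + 2
  -6q + 4 = -2q + 2  ⇒  -4q = -2  ⇒  q = 1/2.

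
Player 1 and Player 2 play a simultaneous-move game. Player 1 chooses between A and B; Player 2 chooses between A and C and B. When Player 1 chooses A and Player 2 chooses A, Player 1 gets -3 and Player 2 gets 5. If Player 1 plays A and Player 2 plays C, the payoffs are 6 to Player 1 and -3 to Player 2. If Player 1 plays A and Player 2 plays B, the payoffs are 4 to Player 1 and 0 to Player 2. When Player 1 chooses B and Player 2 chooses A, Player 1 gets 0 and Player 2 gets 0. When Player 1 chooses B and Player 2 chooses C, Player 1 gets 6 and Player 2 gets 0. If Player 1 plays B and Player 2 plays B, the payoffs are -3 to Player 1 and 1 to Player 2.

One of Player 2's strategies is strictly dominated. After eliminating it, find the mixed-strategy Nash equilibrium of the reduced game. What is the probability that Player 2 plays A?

Player 2's strategy C is strictly dominated by B: 0 > -3 and 1 > 0. Eliminate C.
For Player 1 to be willing to mix, Player 1 must be indifferent between A and B, which pins down Player 2's mix.
  Player 1's payoff from A: q·(-3) + (1−q)·4 = -7q + 4
  Player 1's payoff from B: q·0 + (1−q)·(-3) = 3q - 3
  -7q + 4 = 3q - 3  ⇒  -10q = -7  ⇒  q = 7/10.

q = 7/10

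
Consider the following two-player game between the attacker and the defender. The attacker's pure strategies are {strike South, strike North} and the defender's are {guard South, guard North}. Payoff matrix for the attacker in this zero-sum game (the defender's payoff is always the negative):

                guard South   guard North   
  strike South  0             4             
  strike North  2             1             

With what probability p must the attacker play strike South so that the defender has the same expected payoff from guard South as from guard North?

For the defender to be willing to mix, the defender must be indifferent between guard South and guard North, which pins down the attacker's mix.
  the defender's expected payoff from guard South: p·0 + (1−p)·(-2) = 2p - 2
  the defender's expected payoff from guard North: p·(-4) + (1−p)·(-1) = -3p - 1
  2p - 2 = -3p - 1  ⇒  5p = 1  ⇒  p = 1/5.

p = 1/5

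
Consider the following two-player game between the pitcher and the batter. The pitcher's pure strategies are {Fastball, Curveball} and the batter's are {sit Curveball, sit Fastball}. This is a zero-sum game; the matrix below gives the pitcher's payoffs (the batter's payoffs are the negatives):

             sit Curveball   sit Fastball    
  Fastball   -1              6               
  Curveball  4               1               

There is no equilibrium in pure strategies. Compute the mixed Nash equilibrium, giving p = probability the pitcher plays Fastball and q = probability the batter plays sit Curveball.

In a mixed equilibrium the batter is indifferent between sit Curveball and sit Fastball; this condition fixes p.
  the batter's payoff from sit Curveball: p·1 + (1−p)·(-4) = 5p - 4
  the batter's payoff from sit Fastball: p·(-6) + (1−p)·(-1) = -5p - 1
  5p - 4 = -5p - 1  ⇒  10p = 3  ⇒  p = 3/10.
In a mixed equilibrium the pitcher is indifferent between Fastball and Curveball; this condition fixes q.
  the pitcher's payoff to Fastball: q·(-1) + (1−q)·6 = -7q + 6
  the pitcher's payoff to Curveball: q·4 + (1−q)·1 = 3q + 1
  -7q + 6 = 3q + 1  ⇒  -10q = -5  ⇒  q = 1/2.

p = 3/10, q = 1/2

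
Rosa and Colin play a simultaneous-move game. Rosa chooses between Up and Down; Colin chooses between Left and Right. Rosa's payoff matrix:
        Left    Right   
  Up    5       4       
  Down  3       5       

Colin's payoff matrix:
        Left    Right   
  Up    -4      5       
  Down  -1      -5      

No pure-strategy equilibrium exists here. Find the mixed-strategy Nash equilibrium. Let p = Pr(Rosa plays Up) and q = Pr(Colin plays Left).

p = 4/13, q = 1/3

In a mixed equilibrium Colin is indifferent between Left and Right; this condition fixes p.
  Colin's payoff from Left: p·(-4) + (1−p)·(-1) = -3p - 1
  Colin's payoff from Right: p·5 + (1−p)·(-5) = 10p - 5
  -3p - 1 = 10p - 5  ⇒  -13p = -4  ⇒  p = 4/13.
Colin's mix must leave Rosa indifferent between Up and Down.
  Rosa's expected payoff from Up: q·5 + (1−q)·4 = q + 4
  Rosa's expected payoff from Down: q·3 + (1−q)·5 = -2q + 5
  q + 4 = -2q + 5  ⇒  3q = 1  ⇒  q = 1/3.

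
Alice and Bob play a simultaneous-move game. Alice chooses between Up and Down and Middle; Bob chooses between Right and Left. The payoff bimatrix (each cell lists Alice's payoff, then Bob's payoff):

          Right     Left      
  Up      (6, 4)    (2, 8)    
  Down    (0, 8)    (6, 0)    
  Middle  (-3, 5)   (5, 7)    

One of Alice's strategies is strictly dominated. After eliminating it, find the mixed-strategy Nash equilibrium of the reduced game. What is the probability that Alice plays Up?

p = 2/3

Alice's strategy Middle is strictly dominated by Down: 0 > -3 and 6 > 5. Eliminate Middle.
Set Bob's expected payoff from Right equal to that from Left:
  Bob's payoff from Right: p·4 + (1−p)·8 = -4p + 8
  Bob's payoff from Left: p·8 + (1−p)·0 = 8p
  -4p + 8 = 8p  ⇒  -12p = -8  ⇒  p = 2/3.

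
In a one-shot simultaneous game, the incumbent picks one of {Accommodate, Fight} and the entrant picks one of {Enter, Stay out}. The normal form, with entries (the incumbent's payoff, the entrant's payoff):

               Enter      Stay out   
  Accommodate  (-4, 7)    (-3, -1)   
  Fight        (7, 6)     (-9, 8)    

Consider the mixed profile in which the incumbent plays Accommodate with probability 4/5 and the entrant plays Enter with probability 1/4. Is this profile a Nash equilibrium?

No

Given the incumbent's mix p = 4/5, the entrant's payoff from Enter is 34/5 but from Stay out is 4/5. The entrant strictly prefers Enter, so the entrant would not mix.
So the proposed profile is not a Nash equilibrium.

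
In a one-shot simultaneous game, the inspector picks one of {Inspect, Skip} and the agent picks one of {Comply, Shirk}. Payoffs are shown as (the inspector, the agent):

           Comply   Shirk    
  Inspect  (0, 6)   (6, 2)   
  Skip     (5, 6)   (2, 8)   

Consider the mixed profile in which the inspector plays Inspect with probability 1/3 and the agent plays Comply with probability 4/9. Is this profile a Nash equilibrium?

Check the agent's indifference given the inspector's mix p = 1/3:
  payoff from Comply = 6; payoff from Shirk = 6 — equal.
Check the inspector's indifference given the agent's mix q = 4/9:
  payoff from Inspect = 10/3; payoff from Skip = 10/3 — equal.
Both players are indifferent, so neither can profitably deviate.

Yes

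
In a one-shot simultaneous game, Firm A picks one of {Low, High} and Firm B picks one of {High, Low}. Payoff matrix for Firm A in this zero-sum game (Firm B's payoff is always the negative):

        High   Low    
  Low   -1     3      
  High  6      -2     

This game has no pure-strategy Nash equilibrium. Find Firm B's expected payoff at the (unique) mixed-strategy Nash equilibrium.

-4/3

In a mixed equilibrium Firm B is indifferent between High and Low; this condition fixes p.
  Firm B's expected payoff from High: p·1 + (1−p)·(-6) = 7p - 6
  Firm B's expected payoff from Low: p·(-3) + (1−p)·2 = -5p + 2
  7p - 6 = -5p + 2  ⇒  12p = 8  ⇒  p = 2/3.
At equilibrium Firm B is indifferent across columns, so Firm B's payoff equals the payoff from High: (2/3)·1 + (1/3)·(-6) = -4/3.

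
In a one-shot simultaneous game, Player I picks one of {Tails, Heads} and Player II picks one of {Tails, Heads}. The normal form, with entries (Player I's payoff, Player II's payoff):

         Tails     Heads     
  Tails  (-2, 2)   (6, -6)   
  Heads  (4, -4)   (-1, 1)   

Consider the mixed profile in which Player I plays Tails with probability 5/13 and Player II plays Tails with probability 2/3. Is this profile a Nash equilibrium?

Given Player II's mix q = 2/3, Player I's payoff from Tails is 2/3 but from Heads is 7/3. Player I strictly prefers Heads, so Player I would not mix.
So the proposed profile is not a Nash equilibrium.

No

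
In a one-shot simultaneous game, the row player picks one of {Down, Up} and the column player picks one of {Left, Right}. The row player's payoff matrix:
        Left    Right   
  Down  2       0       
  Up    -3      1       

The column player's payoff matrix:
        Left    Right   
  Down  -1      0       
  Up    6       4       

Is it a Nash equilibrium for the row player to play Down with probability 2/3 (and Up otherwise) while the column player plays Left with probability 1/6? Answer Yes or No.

Yes

Check the column player's indifference given the row player's mix p = 2/3:
  payoff from Left = 4/3; payoff from Right = 4/3 — equal.
Check the row player's indifference given the column player's mix q = 1/6:
  payoff from Down = 1/3; payoff from Up = 1/3 — equal.
Both players are indifferent, so neither can profitably deviate.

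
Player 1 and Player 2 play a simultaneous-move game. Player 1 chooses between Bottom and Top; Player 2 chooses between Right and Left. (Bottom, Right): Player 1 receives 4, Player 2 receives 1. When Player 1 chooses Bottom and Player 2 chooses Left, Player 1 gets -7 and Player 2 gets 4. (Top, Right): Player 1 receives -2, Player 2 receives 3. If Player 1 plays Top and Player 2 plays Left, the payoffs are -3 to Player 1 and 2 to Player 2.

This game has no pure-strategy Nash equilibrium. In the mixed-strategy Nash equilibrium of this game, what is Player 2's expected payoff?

For Player 2 to be willing to mix, Player 2 must be indifferent between Right and Left, which pins down Player 1's mix.
  Player 2's payoff from Right: p·1 + (1−p)·3 = -2p + 3
  Player 2's payoff from Left: p·4 + (1−p)·2 = 2p + 2
  -2p + 3 = 2p + 2  ⇒  -4p = -1  ⇒  p = 1/4.
At equilibrium Player 2 is indifferent across columns, so Player 2's payoff equals the payoff from Right: (1/4)·1 + (3/4)·3 = 5/2.

5/2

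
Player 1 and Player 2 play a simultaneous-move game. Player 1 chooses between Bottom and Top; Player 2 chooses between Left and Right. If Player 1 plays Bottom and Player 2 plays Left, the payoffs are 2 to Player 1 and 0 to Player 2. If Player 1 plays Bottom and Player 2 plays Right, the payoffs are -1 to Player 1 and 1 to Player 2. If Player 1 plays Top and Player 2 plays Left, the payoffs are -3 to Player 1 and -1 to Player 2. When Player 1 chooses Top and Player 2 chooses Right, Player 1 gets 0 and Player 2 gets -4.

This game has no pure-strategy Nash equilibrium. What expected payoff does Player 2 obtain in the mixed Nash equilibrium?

Player 2's indifference between Left and Right determines Player 1's mixing probability p:
  Player 2's payoff from Left: p·0 + (1−p)·(-1) = p - 1
  Player 2's payoff from Right: p·1 + (1−p)·(-4) = 5p - 4
  p - 1 = 5p - 4  ⇒  -4p = -3  ⇒  p = 3/4.
At equilibrium Player 2 is indifferent across columns, so Player 2's payoff equals the payoff from Left: (3/4)·0 + (1/4)·(-1) = -1/4.

-1/4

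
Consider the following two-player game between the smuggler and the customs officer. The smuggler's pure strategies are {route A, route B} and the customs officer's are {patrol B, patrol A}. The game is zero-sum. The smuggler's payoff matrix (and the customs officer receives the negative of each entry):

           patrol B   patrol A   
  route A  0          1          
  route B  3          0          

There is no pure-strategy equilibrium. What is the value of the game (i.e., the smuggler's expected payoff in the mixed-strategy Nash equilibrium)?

v = 3/4

For the smuggler to be willing to mix, the smuggler must be indifferent between route A and route B, which pins down the customs officer's mix.
  the smuggler's expected payoff from route A: q·0 + (1−q)·1 = -q + 1
  the smuggler's expected payoff from route B: q·3 + (1−q)·0 = 3q
  -q + 1 = 3q  ⇒  -4q = -1  ⇒  q = 1/4.
The value is the smuggler's expected payoff against this mix (using route A): (1/4)·0 + (3/4)·1 = 3/4.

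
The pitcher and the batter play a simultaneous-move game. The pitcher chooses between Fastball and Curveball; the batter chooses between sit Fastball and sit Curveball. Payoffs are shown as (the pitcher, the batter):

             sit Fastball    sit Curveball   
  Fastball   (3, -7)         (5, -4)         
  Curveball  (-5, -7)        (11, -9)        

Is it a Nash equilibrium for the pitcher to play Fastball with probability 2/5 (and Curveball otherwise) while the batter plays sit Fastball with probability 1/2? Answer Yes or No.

Given the batter's mix q = 1/2, the pitcher's payoff from Fastball is 4 but from Curveball is 3. The pitcher strictly prefers Fastball, so the pitcher would not mix.
So the proposed profile is not a Nash equilibrium.

No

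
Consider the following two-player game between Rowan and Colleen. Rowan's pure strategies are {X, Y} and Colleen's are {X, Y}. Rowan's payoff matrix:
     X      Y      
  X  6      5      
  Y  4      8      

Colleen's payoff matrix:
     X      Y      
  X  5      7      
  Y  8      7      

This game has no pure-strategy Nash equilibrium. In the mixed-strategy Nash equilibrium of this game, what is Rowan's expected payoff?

Colleen's mix must leave Rowan indifferent between X and Y.
  Rowan's payoff to X: q·6 + (1−q)·5 = q + 5
  Rowan's payoff to Y: q·4 + (1−q)·8 = -4q + 8
  q + 5 = -4q + 8  ⇒  5q = 3  ⇒  q = 3/5.
At equilibrium Rowan is indifferent across rows, so Rowan's payoff equals the payoff from X: (3/5)·6 + (2/5)·5 = 28/5.

28/5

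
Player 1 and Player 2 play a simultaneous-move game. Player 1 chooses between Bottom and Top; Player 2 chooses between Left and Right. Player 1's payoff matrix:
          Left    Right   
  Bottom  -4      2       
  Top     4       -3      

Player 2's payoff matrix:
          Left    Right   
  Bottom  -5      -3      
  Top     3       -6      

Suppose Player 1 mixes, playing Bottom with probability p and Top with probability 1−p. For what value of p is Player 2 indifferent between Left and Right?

p = 9/11

For Player 2 to be willing to mix, Player 2 must be indifferent between Left and Right, which pins down Player 1's mix.
  Player 2's expected payoff from Left: p·(-5) + (1−p)·3 = -8p + 3
  Player 2's expected payoff from Right: p·(-3) + (1−p)·(-6) = 3p - 6
  -8p + 3 = 3p - 6  ⇒  -11p = -9  ⇒  p = 9/11.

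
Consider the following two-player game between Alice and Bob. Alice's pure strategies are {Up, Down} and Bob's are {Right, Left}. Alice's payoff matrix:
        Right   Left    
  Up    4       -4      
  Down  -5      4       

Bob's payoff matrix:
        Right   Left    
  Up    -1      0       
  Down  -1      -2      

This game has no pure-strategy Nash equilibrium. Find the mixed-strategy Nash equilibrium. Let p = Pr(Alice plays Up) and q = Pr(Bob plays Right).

p = 1/2, q = 8/17

In a mixed equilibrium Bob is indifferent between Right and Left; this condition fixes p.
  Bob's payoff from Right: p·(-1) + (1−p)·(-1) = -1
  Bob's payoff from Left: p·0 + (1−p)·(-2) = 2p - 2
  -1 = 2p - 2  ⇒  -2p = -1  ⇒  p = 1/2.
Bob's mix must leave Alice indifferent between Up and Down.
  Alice's payoff from Up: q·4 + (1−q)·(-4) = 8q - 4
  Alice's payoff from Down: q·(-5) + (1−q)·4 = -9q + 4
  8q - 4 = -9q + 4  ⇒  17q = 8  ⇒  q = 8/17.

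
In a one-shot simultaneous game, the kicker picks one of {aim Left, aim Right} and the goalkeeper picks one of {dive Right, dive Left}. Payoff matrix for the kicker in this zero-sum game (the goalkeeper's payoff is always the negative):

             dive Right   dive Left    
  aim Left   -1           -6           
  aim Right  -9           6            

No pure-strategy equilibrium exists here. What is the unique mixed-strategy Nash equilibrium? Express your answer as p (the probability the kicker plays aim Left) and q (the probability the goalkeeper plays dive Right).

p = 3/4, q = 3/5

The kicker's mix must leave the goalkeeper indifferent between dive Right and dive Left.
  the goalkeeper's payoff from dive Right: p·1 + (1−p)·9 = -8p + 9
  the goalkeeper's payoff from dive Left: p·6 + (1−p)·(-6) = 12p - 6
  -8p + 9 = 12p - 6  ⇒  -20p = -15  ⇒  p = 3/4.
In a mixed equilibrium the kicker is indifferent between aim Left and aim Right; this condition fixes q.
  the kicker's payoff from aim Left: q·(-1) + (1−q)·(-6) = 5q - 6
  the kicker's payoff from aim Right: q·(-9) + (1−q)·6 = -15q + 6
  5q - 6 = -15q + 6  ⇒  20q = 12  ⇒  q = 3/5.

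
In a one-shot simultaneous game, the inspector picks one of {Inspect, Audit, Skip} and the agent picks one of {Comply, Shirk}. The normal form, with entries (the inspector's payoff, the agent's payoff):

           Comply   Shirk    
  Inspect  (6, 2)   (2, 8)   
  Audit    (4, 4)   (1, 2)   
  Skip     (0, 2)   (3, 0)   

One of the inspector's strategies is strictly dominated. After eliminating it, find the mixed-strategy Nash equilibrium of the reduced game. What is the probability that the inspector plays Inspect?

p = 1/4

The inspector's strategy Audit is strictly dominated by Inspect: 6 > 4 and 2 > 1. Eliminate Audit.
In a mixed equilibrium the agent is indifferent between Comply and Shirk; this condition fixes p.
  the agent's expected payoff from Comply: p·2 + (1−p)·2 = 2
  the agent's expected payoff from Shirk: p·8 + (1−p)·0 = 8p
  2 = 8p  ⇒  -8p = -2  ⇒  p = 1/4.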